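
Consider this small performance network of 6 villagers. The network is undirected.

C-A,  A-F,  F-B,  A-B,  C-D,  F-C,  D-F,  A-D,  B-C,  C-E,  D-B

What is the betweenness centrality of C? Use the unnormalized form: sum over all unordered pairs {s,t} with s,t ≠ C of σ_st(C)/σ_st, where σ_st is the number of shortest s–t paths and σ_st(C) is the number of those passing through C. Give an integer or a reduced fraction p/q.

4

Pairs whose geodesics pass through C — E–A: 1; E–D: 1; E–B: 1; E–F: 1.
All other pairs contribute 0.
Summing the contributions gives betweenness(C) = 4.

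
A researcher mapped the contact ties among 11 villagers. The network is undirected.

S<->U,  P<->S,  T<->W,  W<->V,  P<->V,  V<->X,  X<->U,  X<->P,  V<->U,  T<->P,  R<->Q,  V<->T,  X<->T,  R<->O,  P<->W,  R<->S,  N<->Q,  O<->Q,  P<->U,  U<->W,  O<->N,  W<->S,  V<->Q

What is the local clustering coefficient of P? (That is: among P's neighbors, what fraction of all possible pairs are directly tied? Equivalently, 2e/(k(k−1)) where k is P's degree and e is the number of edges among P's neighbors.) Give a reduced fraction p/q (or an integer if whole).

2/3

P's neighbors: S, T, U, V, W, and X (k = 6).
Possible neighbor pairs: C(6,2) = 15. Edges among them: S–U, S–W, T–V, T–W, T–X, U–V, U–W, U–X, V–W, V–X → e = 10.
Clustering(P) = 10/15 = 2/3.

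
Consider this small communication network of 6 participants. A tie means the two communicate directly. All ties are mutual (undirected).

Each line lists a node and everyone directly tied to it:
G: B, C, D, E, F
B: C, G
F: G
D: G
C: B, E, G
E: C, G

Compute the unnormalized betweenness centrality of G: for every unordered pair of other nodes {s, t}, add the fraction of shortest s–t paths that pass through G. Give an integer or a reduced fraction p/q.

Pairs whose geodesics pass through G — D–F: 1; D–B: 1; D–E: 1; D–C: 1; F–B: 1; F–E: 1; F–C: 1; B–E: 1/2.
All other pairs contribute 0.
Summing the contributions gives betweenness(G) = 15/2.

15/2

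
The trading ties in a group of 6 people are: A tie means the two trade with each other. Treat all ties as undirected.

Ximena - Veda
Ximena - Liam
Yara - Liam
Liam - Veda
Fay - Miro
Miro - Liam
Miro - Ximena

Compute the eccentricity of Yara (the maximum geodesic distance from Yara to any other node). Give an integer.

Distances from Yara: Fay:3, Liam:1, Miro:2, Veda:2, Ximena:2.
The largest is 3 (to Fay), so the eccentricity of Yara is 3.

3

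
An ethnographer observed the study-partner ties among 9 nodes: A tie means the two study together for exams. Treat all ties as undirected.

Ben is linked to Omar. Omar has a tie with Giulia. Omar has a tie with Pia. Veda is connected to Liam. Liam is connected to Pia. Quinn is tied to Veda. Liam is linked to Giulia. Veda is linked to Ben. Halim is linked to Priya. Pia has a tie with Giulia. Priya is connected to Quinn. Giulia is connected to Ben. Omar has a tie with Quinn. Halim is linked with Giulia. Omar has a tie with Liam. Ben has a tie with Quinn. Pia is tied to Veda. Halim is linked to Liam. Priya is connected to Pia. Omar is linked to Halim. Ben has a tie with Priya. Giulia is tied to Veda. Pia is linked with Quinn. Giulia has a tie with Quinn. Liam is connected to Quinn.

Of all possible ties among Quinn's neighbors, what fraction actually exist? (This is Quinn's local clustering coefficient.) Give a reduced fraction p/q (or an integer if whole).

2/3

Quinn's neighbors: Ben, Giulia, Liam, Omar, Pia, Priya, and Veda (k = 7).
Possible neighbor pairs: C(7,2) = 21. Edges among them: Ben–Giulia, Ben–Omar, Ben–Priya, Ben–Veda, Giulia–Liam, Giulia–Omar, Giulia–Pia, Giulia–Veda, Liam–Omar, Liam–Pia, Liam–Veda, Omar–Pia, Pia–Priya, Pia–Veda → e = 14.
Clustering(Quinn) = 14/21 = 2/3.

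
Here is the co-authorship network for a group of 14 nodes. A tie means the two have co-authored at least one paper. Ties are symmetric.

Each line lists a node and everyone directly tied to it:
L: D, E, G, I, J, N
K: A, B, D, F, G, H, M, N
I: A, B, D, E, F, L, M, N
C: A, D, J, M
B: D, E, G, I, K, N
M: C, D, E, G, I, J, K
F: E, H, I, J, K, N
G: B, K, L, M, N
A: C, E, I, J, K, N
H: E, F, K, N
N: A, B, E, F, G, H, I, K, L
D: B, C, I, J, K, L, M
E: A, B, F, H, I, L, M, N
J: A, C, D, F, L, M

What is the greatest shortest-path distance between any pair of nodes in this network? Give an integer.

3

Eccentricity of each node (its greatest distance to any other): A:2, B:2, C:3, D:2, E:2, F:2, G:2, H:3, I:2, J:2, K:2, L:2, M:2, N:2.
The maximum eccentricity is 3, realized for instance by the pair H–C via H – E – A – C. So the diameter is 3.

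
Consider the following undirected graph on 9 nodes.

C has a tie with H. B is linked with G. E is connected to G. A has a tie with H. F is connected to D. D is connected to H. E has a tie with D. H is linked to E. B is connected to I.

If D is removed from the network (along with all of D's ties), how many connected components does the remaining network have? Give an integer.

2

Without D, the remaining ties split the others into: {A, B, C, E, G, H, I}; {F}.
That's 2 separate components.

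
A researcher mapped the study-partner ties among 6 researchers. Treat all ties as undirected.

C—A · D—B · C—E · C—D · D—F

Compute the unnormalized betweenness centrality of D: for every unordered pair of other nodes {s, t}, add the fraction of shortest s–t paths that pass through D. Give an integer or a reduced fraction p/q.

7

Pairs whose geodesics pass through D — B–C: 1; B–F: 1; B–E: 1; B–A: 1; C–F: 1; F–E: 1; F–A: 1.
All other pairs contribute 0.
Summing the contributions gives betweenness(D) = 7.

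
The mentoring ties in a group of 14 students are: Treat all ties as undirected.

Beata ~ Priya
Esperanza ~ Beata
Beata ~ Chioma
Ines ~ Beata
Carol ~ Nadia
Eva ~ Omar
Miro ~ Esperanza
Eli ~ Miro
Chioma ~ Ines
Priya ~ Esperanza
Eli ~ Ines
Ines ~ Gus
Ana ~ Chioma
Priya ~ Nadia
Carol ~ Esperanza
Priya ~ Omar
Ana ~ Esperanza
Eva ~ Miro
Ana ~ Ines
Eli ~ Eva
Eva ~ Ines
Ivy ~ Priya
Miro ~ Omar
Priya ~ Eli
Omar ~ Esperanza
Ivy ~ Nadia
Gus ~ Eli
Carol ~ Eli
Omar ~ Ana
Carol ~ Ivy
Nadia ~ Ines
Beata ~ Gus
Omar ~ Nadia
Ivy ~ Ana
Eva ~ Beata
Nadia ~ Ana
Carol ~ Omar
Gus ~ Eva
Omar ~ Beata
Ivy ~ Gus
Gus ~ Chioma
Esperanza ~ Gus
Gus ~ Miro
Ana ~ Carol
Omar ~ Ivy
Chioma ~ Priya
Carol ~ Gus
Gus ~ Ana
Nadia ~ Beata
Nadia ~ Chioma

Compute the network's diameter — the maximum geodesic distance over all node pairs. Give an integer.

2

Eccentricity of each node (its greatest distance to any other): Ana:2, Beata:2, Carol:2, Chioma:2, Eli:2, Esperanza:2, Eva:2, Gus:2, Ines:2, Ivy:2, Miro:2, Nadia:2, Omar:2, Priya:2.
The maximum eccentricity is 2, realized for instance by the pair Chioma–Eli via Chioma – Gus – Eli. So the diameter is 2.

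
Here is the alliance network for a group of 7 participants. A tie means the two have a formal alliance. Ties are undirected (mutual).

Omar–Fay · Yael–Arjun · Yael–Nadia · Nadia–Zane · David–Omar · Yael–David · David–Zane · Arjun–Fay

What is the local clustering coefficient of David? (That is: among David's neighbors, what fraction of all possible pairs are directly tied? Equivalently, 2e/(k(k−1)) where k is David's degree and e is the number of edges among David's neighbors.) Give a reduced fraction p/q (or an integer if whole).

David's neighbors: Omar, Yael, and Zane (k = 3).
Possible neighbor pairs: C(3,2) = 3. Edges among them: none → e = 0.
Clustering(David) = 0/3 = 0.

0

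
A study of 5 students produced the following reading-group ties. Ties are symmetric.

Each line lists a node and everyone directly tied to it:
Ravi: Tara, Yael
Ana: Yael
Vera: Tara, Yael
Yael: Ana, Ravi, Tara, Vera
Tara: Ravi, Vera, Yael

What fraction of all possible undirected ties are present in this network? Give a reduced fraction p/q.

There are 6 edges and 5 nodes, so the maximum possible is C(5,2) = 10.
Density = 6/10 = 3/5.

3/5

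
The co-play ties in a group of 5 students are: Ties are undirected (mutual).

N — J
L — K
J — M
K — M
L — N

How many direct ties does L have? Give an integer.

2

L is directly tied to K and N. That is 2 neighbors, so the degree of L is 2.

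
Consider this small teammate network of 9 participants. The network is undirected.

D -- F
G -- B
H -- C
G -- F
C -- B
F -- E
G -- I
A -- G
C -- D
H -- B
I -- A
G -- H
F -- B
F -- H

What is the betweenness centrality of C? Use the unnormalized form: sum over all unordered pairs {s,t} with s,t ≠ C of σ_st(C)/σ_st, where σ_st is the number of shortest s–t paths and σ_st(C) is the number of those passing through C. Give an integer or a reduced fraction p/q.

1

Pairs whose geodesics pass through C — D–H: 1/2; D–B: 1/2.
All other pairs contribute 0.
Summing the contributions gives betweenness(C) = 1.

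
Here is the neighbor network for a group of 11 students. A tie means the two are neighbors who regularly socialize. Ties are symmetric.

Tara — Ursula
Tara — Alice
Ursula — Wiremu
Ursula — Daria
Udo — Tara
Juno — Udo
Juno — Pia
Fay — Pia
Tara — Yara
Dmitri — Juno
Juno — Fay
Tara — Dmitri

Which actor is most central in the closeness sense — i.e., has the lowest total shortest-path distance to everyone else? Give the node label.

Tara

Farness (sum of distances to all others) for each node — Alice:26, Daria:31, Dmitri:20, Fay:31, Juno:23, Pia:31, Tara:17, Udo:20, Ursula:22, Wiremu:31, Yara:26.
The smallest farness is 17, for Tara, so Tara has the highest closeness.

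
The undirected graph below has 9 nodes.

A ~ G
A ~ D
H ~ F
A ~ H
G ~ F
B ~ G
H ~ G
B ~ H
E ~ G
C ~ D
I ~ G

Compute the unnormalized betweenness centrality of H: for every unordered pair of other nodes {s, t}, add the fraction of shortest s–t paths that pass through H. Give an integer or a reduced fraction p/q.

7/2

Pairs whose geodesics pass through H — B–A: 1/2; B–F: 1/2; B–C: 1/2; B–D: 1/2; A–F: 1/2; F–C: 1/2; F–D: 1/2.
All other pairs contribute 0.
Summing the contributions gives betweenness(H) = 7/2.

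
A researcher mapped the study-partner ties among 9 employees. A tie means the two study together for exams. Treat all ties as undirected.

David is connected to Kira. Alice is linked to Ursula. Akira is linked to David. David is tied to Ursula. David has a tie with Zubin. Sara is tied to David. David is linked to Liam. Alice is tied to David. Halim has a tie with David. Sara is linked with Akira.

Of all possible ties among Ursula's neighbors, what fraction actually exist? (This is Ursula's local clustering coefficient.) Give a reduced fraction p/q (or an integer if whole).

1

Ursula's neighbors: Alice and David (k = 2).
Possible neighbor pairs: C(2,2) = 1. Edges among them: Alice–David → e = 1.
Clustering(Ursula) = 1/1.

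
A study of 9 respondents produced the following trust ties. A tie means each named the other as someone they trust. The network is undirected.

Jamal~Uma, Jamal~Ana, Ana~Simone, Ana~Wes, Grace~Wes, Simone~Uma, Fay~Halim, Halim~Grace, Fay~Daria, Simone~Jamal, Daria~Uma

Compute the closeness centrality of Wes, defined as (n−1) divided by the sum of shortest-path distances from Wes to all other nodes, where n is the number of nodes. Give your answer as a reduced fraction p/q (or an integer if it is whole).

4/9

Distances from Wes: Ana:1, Daria:4, Fay:3, Grace:1, Halim:2, Jamal:2, Simone:2, Uma:3. Sum = 18.
n = 9, so closeness = 8/18 = 4/9.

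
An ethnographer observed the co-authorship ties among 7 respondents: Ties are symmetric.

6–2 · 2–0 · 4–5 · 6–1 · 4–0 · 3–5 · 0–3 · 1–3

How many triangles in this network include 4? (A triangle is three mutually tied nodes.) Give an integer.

0

4's neighbors are 0 and 5, but none of them are tied to each other, so no triangle contains 4.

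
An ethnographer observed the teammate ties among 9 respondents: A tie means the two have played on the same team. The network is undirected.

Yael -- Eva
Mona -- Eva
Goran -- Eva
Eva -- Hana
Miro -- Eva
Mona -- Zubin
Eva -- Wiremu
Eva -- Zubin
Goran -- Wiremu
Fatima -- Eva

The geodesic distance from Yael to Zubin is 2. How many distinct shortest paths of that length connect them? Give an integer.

The shortest distance is 2, and the only length-2 path is Yael–Eva–Zubin. So there is exactly 1 shortest path.

1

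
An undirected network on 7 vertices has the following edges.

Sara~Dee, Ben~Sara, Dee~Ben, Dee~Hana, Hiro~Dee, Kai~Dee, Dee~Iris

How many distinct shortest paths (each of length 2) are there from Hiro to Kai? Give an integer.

The shortest distance is 2, and the only length-2 path is Hiro–Dee–Kai. So there is exactly 1 shortest path.

1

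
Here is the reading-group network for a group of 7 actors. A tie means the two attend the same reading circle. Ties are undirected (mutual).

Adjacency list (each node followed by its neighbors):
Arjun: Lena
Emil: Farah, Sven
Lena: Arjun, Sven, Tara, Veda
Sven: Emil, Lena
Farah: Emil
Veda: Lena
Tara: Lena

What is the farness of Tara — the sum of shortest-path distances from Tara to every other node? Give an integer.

14

Distances from Tara: Arjun:2, Emil:3, Farah:4, Lena:1, Sven:2, Veda:2.
Sum = 2 + 3 + 4 + 1 + 2 + 2 = 14.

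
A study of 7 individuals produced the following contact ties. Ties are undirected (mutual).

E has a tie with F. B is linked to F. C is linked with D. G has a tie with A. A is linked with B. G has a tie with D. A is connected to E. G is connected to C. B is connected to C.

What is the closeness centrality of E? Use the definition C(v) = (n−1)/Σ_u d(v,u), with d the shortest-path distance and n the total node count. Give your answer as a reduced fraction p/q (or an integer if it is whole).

Distances from E: A:1, B:2, C:3, D:3, F:1, G:2. Sum = 12.
n = 7, so closeness = 6/12 = 1/2.

1/2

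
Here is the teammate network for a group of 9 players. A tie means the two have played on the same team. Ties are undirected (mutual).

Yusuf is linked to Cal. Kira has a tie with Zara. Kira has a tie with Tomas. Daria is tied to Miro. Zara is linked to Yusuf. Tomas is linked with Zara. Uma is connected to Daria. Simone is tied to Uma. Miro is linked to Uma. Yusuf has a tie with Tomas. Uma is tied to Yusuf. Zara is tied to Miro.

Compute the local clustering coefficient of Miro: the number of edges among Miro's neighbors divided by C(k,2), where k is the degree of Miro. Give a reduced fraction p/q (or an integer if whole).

Miro's neighbors: Daria, Uma, and Zara (k = 3).
Possible neighbor pairs: C(3,2) = 3. Edges among them: Daria–Uma → e = 1.
Clustering(Miro) = 1/3.

1/3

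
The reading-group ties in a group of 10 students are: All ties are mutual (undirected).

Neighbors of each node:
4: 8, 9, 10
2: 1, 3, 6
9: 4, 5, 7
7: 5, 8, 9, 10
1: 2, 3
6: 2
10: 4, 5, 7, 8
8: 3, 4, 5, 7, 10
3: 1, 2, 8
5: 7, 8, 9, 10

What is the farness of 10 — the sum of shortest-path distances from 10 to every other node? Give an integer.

18

Distances from 10: 1:3, 2:3, 3:2, 4:1, 5:1, 6:4, 7:1, 8:1, 9:2.
Sum = 3 + 3 + 2 + 1 + 1 + 4 + 1 + 1 + 2 = 18.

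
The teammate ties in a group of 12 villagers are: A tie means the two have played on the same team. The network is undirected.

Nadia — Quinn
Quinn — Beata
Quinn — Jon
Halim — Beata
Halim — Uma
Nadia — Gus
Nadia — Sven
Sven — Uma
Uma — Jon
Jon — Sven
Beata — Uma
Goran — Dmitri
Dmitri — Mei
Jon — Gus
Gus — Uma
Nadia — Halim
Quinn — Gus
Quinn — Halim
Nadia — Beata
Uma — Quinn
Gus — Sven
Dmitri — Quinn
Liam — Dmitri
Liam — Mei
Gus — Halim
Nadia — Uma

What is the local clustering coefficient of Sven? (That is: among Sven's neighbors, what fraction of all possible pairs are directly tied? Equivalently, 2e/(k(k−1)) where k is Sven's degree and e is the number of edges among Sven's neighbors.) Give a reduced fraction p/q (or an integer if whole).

5/6

Sven's neighbors: Gus, Jon, Nadia, and Uma (k = 4).
Possible neighbor pairs: C(4,2) = 6. Edges among them: Gus–Jon, Gus–Nadia, Gus–Uma, Jon–Uma, Nadia–Uma → e = 5.
Clustering(Sven) = 5/6.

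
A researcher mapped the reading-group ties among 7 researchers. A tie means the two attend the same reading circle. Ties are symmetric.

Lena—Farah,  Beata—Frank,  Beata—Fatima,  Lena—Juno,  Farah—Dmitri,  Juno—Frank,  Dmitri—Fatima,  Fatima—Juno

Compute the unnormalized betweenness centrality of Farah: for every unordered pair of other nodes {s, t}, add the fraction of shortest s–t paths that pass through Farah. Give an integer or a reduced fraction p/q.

1

Pairs whose geodesics pass through Farah — Lena–Dmitri: 1.
All other pairs contribute 0.
Summing the contributions gives betweenness(Farah) = 1.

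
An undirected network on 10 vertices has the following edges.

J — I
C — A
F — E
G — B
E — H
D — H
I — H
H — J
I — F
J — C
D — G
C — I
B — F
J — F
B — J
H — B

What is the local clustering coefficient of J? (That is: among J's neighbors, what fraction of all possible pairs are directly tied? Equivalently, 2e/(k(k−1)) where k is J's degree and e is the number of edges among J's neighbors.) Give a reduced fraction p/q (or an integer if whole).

1/2

J's neighbors: B, C, F, H, and I (k = 5).
Possible neighbor pairs: C(5,2) = 10. Edges among them: B–F, B–H, C–I, F–I, H–I → e = 5.
Clustering(J) = 5/10 = 1/2.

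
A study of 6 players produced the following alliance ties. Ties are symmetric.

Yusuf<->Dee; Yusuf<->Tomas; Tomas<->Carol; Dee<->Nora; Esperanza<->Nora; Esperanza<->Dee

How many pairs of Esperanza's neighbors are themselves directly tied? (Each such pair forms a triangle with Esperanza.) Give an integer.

Esperanza's neighbors: Dee and Nora.
Neighbor pairs that are themselves tied: Esperanza–Dee–Nora. Each forms one triangle with Esperanza, for 1 in total.

1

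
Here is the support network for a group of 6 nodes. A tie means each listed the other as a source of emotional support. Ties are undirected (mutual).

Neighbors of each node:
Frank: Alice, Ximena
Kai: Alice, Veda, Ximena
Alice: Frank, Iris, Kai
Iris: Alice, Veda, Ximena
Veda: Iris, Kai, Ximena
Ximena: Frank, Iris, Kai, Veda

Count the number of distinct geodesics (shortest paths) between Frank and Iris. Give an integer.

The shortest distance is 2. The length-2 paths are: Frank–Alice–Iris; Frank–Ximena–Iris.
That gives 2 distinct shortest paths.

2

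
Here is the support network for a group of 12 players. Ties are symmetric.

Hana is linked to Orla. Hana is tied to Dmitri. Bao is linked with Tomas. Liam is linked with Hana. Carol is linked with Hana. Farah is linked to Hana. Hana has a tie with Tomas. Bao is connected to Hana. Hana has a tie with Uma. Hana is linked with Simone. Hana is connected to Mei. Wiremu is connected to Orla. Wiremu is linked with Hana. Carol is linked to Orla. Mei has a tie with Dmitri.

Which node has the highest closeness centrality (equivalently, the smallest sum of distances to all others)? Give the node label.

Hana

Farness (sum of distances to all others) for each node — Bao:20, Carol:20, Dmitri:20, Farah:21, Hana:11, Liam:21, Mei:20, Orla:19, Simone:21, Tomas:20, Uma:21, Wiremu:20.
The smallest farness is 11, for Hana, so Hana has the highest closeness.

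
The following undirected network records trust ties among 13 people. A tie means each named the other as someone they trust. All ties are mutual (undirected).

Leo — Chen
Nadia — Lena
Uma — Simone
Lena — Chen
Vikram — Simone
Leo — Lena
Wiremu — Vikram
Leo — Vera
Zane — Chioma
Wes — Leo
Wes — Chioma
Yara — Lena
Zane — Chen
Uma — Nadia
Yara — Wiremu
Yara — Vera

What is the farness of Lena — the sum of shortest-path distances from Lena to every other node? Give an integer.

Distances from Lena: Chen:1, Chioma:3, Leo:1, Nadia:1, Simone:3, Uma:2, Vera:2, Vikram:3, Wes:2, Wiremu:2, Yara:1, Zane:2.
Sum = 1 + 3 + 1 + 1 + 3 + 2 + 2 + 3 + 2 + 2 + 1 + 2 = 23.

23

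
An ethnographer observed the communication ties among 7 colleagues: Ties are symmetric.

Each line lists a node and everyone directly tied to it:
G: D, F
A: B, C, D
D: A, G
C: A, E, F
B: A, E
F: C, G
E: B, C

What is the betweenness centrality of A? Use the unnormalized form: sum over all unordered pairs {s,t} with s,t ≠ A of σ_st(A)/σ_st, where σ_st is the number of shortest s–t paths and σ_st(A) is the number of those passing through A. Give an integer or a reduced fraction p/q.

5

Pairs whose geodesics pass through A — G–B: 1; D–B: 1; D–E: 2/2; D–C: 1; B–C: 1/2; B–F: 1/2.
All other pairs contribute 0.
Summing the contributions gives betweenness(A) = 5.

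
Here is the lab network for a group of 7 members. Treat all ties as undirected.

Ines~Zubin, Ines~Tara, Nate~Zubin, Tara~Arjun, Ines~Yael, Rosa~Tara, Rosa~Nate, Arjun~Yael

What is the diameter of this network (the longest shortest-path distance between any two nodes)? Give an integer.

Eccentricity of each node (its greatest distance to any other): Arjun:3, Ines:2, Nate:3, Rosa:3, Tara:2, Yael:3, Zubin:3.
The maximum eccentricity is 3, realized for instance by the pair Rosa–Yael via Rosa – Tara – Ines – Yael. So the diameter is 3.

3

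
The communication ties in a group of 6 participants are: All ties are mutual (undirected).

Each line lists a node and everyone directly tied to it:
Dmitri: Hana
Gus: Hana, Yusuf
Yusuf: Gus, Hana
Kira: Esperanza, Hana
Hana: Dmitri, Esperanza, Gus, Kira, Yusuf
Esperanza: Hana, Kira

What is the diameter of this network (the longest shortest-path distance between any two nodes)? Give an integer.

2

Eccentricity of each node (its greatest distance to any other): Dmitri:2, Esperanza:2, Gus:2, Hana:1, Kira:2, Yusuf:2.
The maximum eccentricity is 2, realized for instance by the pair Dmitri–Kira via Dmitri – Hana – Kira. So the diameter is 2.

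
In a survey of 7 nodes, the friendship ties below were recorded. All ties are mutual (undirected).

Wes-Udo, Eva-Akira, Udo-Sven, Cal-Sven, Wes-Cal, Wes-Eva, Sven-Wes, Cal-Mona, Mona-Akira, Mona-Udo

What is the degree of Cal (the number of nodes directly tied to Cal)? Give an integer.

3

Cal is directly tied to Mona, Sven, and Wes. That is 3 neighbors, so the degree of Cal is 3.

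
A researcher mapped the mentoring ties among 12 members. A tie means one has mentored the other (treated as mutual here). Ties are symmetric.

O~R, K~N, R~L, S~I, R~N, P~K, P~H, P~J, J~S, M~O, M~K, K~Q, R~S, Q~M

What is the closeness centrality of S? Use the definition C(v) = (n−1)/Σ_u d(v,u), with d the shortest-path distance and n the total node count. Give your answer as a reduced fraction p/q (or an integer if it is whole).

Distances from S: H:3, I:1, J:1, K:3, L:2, M:3, N:2, O:2, P:2, Q:4, R:1. Sum = 24.
n = 12, so closeness = 11/24.

11/24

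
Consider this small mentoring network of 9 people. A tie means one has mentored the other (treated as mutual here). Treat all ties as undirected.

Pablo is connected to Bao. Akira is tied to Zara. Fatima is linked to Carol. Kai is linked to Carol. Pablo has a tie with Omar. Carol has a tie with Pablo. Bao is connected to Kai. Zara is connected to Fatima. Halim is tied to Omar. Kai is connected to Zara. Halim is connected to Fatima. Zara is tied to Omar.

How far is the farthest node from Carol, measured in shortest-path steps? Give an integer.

3

Distances from Carol: Akira:3, Bao:2, Fatima:1, Halim:2, Kai:1, Omar:2, Pablo:1, Zara:2.
The largest is 3 (to Akira), so the eccentricity of Carol is 3.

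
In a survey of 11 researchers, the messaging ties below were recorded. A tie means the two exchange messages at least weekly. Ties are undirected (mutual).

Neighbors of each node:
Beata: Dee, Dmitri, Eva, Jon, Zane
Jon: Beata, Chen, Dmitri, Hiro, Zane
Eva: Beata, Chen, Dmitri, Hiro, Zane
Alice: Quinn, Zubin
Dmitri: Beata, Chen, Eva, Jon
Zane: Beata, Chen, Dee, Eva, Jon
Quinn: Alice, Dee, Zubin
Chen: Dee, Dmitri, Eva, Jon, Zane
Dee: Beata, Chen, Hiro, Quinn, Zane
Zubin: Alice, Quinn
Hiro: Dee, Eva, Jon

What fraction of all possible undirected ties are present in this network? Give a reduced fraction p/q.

There are 22 edges and 11 nodes, so the maximum possible is C(11,2) = 55.
Density = 22/55 = 2/5.

2/5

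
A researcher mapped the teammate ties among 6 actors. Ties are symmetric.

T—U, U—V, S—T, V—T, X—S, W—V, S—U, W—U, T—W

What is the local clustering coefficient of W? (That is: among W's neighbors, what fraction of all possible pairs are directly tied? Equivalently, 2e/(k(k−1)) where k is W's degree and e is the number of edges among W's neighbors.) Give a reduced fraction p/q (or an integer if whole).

W's neighbors: T, U, and V (k = 3).
Possible neighbor pairs: C(3,2) = 3. Edges among them: T–U, T–V, U–V → e = 3.
Clustering(W) = 3/3 = 1.

1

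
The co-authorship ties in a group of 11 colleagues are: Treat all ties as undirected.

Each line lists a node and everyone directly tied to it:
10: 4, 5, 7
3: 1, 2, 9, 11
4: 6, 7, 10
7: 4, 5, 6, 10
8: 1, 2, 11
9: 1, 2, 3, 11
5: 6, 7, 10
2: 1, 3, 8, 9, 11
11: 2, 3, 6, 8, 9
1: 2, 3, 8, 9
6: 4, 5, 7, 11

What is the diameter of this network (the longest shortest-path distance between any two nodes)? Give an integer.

Eccentricity of each node (its greatest distance to any other): 1:5, 2:4, 3:4, 4:4, 5:4, 6:3, 7:4, 8:4, 9:4, 10:5, 11:3.
The maximum eccentricity is 5, realized for instance by the pair 1–10 via 1 – 8 – 11 – 6 – 4 – 10. So the diameter is 5.

5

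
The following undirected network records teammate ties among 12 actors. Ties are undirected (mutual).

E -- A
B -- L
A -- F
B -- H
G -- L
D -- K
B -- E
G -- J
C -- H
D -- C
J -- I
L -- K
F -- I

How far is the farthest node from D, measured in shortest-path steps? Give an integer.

Distances from D: A:5, B:3, C:1, E:4, F:6, G:3, H:2, I:5, J:4, K:1, L:2.
The largest is 6 (to F), so the eccentricity of D is 6.

6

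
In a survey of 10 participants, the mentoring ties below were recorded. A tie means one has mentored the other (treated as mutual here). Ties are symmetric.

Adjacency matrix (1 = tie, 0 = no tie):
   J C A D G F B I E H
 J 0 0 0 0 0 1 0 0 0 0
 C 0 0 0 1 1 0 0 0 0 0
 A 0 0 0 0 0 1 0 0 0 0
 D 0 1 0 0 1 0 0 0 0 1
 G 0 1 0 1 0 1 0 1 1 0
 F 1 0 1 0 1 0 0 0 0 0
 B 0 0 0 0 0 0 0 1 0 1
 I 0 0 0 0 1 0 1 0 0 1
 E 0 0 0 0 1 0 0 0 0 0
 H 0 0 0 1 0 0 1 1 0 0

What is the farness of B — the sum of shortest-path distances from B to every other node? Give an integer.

Distances from B: A:4, C:3, D:2, E:3, F:3, G:2, H:1, I:1, J:4.
Sum = 4 + 3 + 2 + 3 + 3 + 2 + 1 + 1 + 4 = 23.

23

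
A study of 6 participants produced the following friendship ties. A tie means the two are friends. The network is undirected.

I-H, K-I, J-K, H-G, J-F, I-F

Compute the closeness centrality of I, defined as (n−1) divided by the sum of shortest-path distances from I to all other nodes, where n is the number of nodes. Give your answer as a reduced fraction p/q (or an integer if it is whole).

Distances from I: F:1, G:2, H:1, J:2, K:1. Sum = 7.
n = 6, so closeness = 5/7.

5/7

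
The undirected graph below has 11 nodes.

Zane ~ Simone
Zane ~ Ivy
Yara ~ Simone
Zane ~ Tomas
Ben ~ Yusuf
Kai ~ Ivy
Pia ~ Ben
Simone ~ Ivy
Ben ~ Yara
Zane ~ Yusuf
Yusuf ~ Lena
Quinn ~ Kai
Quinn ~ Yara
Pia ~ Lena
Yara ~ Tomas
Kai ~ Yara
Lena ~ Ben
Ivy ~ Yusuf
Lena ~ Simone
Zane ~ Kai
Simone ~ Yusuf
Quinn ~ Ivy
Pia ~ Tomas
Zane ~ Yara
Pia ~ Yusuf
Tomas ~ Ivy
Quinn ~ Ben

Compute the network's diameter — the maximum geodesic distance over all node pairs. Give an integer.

Eccentricity of each node (its greatest distance to any other): Ben:2, Ivy:2, Kai:3, Lena:3, Pia:3, Quinn:2, Simone:2, Tomas:2, Yara:2, Yusuf:2, Zane:2.
The maximum eccentricity is 3, realized for instance by the pair Pia–Kai via Pia – Yusuf – Ivy – Kai. So the diameter is 3.

3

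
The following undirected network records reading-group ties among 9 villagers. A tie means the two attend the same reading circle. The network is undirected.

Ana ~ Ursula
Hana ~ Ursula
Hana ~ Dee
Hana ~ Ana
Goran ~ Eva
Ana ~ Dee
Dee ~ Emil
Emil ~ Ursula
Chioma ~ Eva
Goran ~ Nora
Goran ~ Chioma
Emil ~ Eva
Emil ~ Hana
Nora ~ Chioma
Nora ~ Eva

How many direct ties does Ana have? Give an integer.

Ana is directly tied to Dee, Hana, and Ursula. That is 3 neighbors, so the degree of Ana is 3.

3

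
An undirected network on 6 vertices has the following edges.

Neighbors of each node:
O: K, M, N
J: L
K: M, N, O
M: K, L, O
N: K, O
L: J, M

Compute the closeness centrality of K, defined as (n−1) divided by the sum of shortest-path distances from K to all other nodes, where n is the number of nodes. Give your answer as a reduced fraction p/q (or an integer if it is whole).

Distances from K: J:3, L:2, M:1, N:1, O:1. Sum = 8.
n = 6, so closeness = 5/8.

5/8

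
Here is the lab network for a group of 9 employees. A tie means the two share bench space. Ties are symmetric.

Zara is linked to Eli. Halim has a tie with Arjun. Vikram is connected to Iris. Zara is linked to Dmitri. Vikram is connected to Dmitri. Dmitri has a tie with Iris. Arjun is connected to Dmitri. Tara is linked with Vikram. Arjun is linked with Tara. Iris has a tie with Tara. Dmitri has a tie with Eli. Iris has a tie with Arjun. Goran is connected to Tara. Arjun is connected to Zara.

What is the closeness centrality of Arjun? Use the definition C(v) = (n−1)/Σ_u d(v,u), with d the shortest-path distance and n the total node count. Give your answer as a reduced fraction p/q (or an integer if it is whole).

8/11

Distances from Arjun: Dmitri:1, Eli:2, Goran:2, Halim:1, Iris:1, Tara:1, Vikram:2, Zara:1. Sum = 11.
n = 9, so closeness = 8/11.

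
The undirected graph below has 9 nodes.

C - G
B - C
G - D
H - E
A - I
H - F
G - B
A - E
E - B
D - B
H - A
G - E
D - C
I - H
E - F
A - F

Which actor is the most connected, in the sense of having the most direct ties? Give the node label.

E

Degrees — A:4, B:4, C:3, D:3, E:5, F:3, G:4, H:4, I:2.
The maximum is 5, attained only by E.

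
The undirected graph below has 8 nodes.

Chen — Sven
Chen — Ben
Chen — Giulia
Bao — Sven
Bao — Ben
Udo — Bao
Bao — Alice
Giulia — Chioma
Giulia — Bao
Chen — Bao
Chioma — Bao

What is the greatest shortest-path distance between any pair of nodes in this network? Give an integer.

2

Eccentricity of each node (its greatest distance to any other): Alice:2, Bao:1, Ben:2, Chen:2, Chioma:2, Giulia:2, Sven:2, Udo:2.
The maximum eccentricity is 2, realized for instance by the pair Chen–Chioma via Chen – Bao – Chioma. So the diameter is 2.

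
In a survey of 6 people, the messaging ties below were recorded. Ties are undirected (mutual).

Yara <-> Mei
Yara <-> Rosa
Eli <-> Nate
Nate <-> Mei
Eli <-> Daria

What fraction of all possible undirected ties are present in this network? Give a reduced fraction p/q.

There are 5 edges and 6 nodes, so the maximum possible is C(6,2) = 15.
Density = 5/15 = 1/3.

1/3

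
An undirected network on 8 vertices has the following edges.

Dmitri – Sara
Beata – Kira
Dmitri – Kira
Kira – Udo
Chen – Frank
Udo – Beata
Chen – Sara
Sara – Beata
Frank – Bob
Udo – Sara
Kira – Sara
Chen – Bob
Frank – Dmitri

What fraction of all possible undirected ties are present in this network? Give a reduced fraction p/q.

13/28

There are 13 edges and 8 nodes, so the maximum possible is C(8,2) = 28.
Density = 13/28.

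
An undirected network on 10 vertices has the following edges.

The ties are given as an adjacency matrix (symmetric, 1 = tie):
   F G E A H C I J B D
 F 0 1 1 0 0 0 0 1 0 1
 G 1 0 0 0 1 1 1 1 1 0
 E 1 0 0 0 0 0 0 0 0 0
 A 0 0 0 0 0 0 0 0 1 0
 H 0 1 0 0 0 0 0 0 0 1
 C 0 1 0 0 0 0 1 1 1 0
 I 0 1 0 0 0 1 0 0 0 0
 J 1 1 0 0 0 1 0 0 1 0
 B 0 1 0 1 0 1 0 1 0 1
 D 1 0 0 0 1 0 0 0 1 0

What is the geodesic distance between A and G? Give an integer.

One shortest route is A – B – G, which uses 2 edges, and A and G are not directly tied, so nothing shorter exists. So d(A,G) = 2.

2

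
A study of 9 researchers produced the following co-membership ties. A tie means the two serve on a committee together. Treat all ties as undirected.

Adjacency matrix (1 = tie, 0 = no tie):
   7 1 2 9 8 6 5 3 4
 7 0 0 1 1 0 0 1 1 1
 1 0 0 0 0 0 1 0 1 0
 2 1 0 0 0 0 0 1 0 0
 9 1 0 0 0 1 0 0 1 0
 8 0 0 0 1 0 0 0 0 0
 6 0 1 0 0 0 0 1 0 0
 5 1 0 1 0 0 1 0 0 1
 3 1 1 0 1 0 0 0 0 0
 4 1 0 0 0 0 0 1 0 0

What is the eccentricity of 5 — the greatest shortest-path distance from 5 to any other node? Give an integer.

3

Distances from 5: 1:2, 2:1, 3:2, 4:1, 6:1, 7:1, 8:3, 9:2.
The largest is 3 (to 8), so the eccentricity of 5 is 3.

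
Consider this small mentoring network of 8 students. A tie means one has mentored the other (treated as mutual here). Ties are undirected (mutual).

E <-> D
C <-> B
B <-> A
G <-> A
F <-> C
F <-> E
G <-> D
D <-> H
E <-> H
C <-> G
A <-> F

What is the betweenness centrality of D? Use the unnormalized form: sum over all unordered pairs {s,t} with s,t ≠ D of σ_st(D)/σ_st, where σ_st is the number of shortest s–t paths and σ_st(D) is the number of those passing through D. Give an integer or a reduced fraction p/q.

7/2

Pairs whose geodesics pass through D — E–G: 1; A–H: 1/2; B–H: 2/4; C–H: 1/2; G–H: 1.
All other pairs contribute 0.
Summing the contributions gives betweenness(D) = 7/2.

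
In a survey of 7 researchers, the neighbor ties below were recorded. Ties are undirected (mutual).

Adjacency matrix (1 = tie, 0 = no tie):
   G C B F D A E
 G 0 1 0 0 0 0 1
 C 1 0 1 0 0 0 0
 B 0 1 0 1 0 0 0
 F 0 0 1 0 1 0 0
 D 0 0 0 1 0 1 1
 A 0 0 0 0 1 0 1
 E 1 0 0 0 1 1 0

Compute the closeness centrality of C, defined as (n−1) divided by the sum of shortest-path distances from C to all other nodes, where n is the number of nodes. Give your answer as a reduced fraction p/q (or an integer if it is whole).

1/2

Distances from C: A:3, B:1, D:3, E:2, F:2, G:1. Sum = 12.
n = 7, so closeness = 6/12 = 1/2.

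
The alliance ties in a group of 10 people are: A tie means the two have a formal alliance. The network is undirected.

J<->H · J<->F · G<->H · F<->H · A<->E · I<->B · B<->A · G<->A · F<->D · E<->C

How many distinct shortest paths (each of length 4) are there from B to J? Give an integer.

1

The shortest distance is 4, and the only length-4 path is B–A–G–H–J. So there is exactly 1 shortest path.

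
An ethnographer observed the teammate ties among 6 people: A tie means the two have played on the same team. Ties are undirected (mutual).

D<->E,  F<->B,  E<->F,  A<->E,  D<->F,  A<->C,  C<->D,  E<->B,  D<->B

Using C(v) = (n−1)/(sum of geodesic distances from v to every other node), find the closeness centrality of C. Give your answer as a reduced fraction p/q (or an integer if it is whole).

Distances from C: A:1, B:2, D:1, E:2, F:2. Sum = 8.
n = 6, so closeness = 5/8.

5/8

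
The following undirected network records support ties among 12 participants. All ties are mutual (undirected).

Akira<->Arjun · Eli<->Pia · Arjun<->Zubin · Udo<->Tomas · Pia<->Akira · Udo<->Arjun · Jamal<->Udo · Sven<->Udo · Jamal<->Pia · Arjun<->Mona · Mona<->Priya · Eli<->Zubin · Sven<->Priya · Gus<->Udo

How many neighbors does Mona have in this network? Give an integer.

Mona is directly tied to Arjun and Priya. That is 2 neighbors, so the degree of Mona is 2.

2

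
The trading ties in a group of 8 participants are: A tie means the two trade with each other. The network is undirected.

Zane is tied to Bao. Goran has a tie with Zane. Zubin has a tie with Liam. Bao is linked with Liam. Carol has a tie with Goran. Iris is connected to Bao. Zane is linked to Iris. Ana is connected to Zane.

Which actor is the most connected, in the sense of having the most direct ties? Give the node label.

Zane

Degrees — Ana:1, Bao:3, Carol:1, Goran:2, Iris:2, Liam:2, Zane:4, Zubin:1.
The maximum is 4, attained only by Zane.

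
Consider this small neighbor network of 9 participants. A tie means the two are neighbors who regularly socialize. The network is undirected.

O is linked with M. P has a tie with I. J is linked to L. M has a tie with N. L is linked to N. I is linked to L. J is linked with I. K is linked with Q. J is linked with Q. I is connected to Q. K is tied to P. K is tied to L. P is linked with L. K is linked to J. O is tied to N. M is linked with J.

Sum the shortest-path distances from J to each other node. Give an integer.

Distances from J: I:1, K:1, L:1, M:1, N:2, O:2, P:2, Q:1.
Sum = 1 + 1 + 1 + 1 + 2 + 2 + 2 + 1 = 11.

11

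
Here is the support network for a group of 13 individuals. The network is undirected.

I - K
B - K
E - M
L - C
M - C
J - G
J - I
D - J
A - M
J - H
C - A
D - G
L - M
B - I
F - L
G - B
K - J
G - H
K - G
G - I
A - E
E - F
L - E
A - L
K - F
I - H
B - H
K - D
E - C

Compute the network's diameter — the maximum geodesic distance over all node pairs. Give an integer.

Eccentricity of each node (its greatest distance to any other): A:5, B:4, C:5, D:4, E:4, F:3, G:4, H:5, I:4, J:4, K:3, L:4, M:5.
The maximum eccentricity is 5, realized for instance by the pair M–H via M – E – F – K – J – H. So the diameter is 5.

5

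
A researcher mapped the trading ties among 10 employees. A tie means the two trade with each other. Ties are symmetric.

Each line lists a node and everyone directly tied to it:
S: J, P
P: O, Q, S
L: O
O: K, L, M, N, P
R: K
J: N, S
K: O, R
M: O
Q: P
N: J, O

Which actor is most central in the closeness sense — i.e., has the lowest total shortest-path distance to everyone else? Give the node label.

O

Farness (sum of distances to all others) for each node — J:22, K:19, L:21, M:21, N:18, O:13, P:16, Q:24, R:27, S:21.
The smallest farness is 13, for O, so O has the highest closeness.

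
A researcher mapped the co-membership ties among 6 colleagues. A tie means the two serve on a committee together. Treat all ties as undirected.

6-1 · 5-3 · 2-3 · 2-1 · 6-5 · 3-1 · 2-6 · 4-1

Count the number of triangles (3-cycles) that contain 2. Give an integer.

2's neighbors: 1, 3, and 6.
Neighbor pairs that are themselves tied: 2–1–3; 2–1–6. Each forms one triangle with 2, for 2 in total.

2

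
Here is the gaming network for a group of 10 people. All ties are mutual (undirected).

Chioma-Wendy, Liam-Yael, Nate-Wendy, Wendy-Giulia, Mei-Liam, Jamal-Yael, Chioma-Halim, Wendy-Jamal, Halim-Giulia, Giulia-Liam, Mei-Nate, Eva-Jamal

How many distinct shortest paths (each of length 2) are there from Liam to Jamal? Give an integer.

1

The shortest distance is 2, and the only length-2 path is Liam–Yael–Jamal. So there is exactly 1 shortest path.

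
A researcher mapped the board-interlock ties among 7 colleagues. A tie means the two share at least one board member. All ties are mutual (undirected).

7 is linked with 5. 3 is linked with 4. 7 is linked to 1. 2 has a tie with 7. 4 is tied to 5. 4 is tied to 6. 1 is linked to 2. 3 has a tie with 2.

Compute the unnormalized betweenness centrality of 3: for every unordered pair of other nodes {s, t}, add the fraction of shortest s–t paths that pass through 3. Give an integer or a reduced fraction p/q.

Pairs whose geodesics pass through 3 — 1–4: 1/2; 1–6: 1/2; 2–4: 1; 2–6: 1.
All other pairs contribute 0.
Summing the contributions gives betweenness(3) = 3.

3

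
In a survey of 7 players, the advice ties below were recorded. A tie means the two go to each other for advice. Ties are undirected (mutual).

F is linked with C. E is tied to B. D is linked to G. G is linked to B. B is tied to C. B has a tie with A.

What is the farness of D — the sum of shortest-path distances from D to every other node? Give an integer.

Distances from D: A:3, B:2, C:3, E:3, F:4, G:1.
Sum = 3 + 2 + 3 + 3 + 4 + 1 = 16.

16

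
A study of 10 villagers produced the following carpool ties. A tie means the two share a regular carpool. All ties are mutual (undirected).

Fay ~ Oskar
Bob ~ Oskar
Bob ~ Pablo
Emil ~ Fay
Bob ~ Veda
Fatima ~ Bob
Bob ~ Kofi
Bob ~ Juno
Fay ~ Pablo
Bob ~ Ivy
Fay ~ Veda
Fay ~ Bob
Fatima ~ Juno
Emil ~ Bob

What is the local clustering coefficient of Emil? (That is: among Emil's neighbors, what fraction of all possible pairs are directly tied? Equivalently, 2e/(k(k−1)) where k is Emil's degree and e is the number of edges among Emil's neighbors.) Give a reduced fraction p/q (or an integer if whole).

Emil's neighbors: Bob and Fay (k = 2).
Possible neighbor pairs: C(2,2) = 1. Edges among them: Bob–Fay → e = 1.
Clustering(Emil) = 1/1.

1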